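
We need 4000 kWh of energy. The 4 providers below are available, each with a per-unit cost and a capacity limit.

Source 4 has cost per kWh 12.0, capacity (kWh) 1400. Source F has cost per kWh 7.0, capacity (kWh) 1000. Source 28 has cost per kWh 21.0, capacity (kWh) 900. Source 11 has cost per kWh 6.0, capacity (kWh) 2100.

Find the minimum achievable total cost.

Use providers in increasing cost order.
Source 11 at 6.0: take all 2100 kWh — 1900 still needed.
Source F (7.0): use full 1000 — 900 kWh to go.
Take 900 from Source 4 at 12.0 to finish.
Source 28: unused.
Cost = 2100×6.0 + 1000×7.0 + 900×12.0 = 30400.

30400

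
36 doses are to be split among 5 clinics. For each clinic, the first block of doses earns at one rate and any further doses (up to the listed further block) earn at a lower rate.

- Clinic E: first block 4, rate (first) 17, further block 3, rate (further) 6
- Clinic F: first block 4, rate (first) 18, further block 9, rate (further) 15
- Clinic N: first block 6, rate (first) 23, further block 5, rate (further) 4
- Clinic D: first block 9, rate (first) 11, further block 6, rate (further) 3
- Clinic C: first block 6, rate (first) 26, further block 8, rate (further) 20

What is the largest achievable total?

714

Treat each block as its own option and order by rate: Clinic C/first 26 > Clinic N/first 23 > Clinic C/second 20 > Clinic F/first 18 > Clinic E/first 17 > Clinic F/second 15 > Clinic D/first 11 > Clinic E/second 6 > Clinic N/second 4 > Clinic D/second 3.
Fill Clinic C first block (6 at 26) — 30 left.
Fill Clinic N first block (6 at 23) — 24 left.
Clinic C/second (20): +8 — 16 left.
Clinic F/first (18): +4 — 12 left.
Fill Clinic E first block (4 at 17) — 8 left.
Clinic F second at 15: only 8 left, fill 8.
Total = 26×6 + 23×6 + 20×8 + 18×4 + 17×4 + 15×8 = 714.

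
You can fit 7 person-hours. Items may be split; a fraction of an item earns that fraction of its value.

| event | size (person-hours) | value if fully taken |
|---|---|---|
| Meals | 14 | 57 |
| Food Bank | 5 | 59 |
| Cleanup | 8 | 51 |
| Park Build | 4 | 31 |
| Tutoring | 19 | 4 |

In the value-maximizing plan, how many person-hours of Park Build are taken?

2

Best value per unit of size first: Food Bank 59/5≈11.8, Park Build 31/4≈7.75, Cleanup 51/8≈6.38, Meals 57/14≈4.07, Tutoring 4/19≈0.211.
Food Bank: take in full, 5 person-hours for value 59 → 2 left.
Only 2 person-hours remain; take 2/4 of Park Build for value 31×2/4 = 15.5.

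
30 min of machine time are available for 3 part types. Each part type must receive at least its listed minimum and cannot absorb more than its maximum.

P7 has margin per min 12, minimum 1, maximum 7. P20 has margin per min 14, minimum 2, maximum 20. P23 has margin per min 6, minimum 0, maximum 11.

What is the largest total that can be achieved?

382

Meeting every minimum uses 1+2+0 = 3 min, leaving 27.
Order the part types by margin per min: P20 14 > P7 12 > P23 6.
Give P20 18 more to hit its cap of 20 ; 9 left.
Give P7 6 more to hit its cap of 7 ; 3 left.
Only 3 left; P23 takes them to reach 3.
Total = 12×7 + 14×20 + 6×3 = 382.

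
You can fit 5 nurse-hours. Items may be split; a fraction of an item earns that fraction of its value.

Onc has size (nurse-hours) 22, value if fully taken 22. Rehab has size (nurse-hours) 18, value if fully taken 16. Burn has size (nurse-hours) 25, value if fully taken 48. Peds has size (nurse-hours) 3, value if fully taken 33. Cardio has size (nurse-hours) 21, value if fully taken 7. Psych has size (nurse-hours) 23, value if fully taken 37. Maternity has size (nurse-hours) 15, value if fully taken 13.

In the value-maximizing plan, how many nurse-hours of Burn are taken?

Best value per unit of size first: Peds 33/3≈11, Burn 48/25≈1.92, Psych 37/23≈1.61, Onc 22/22≈1, Rehab 16/18≈0.889, Maternity 13/15≈0.867, Cardio 7/21≈0.333.
Take all of Peds (3 nurse-hours, value 33) → 2 nurse-hours left.
Fill the last 2 nurse-hours with part of Burn: 2/25 of it earns 3.84.

2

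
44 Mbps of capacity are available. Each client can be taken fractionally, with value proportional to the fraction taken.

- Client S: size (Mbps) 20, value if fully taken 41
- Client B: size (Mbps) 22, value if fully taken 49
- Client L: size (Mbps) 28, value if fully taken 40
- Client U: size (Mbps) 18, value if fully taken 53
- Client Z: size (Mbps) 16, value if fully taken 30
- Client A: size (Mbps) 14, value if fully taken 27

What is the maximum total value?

Best value per unit of size first: Client U 53/18≈2.94, Client B 49/22≈2.23, Client S 41/20≈2.05, Client A 27/14≈1.93, Client Z 30/16≈1.88, Client L 40/28≈1.43.
Take all of Client U (18 Mbps, value 53) ; 26 Mbps left.
Client B: take in full, 22 Mbps for value 49 ; 4 left.
Fill the last 4 Mbps with part of Client S: 4/20 of it earns 8.2.
Total value = 110.2.

110.2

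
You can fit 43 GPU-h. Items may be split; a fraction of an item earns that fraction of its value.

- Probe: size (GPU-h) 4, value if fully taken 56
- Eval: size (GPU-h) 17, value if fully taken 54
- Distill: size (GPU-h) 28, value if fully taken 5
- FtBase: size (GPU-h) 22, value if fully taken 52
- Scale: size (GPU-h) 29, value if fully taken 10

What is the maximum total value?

Sort by value density: Probe 56/4≈14, Eval 54/17≈3.18, FtBase 52/22≈2.36, Scale 10/29≈0.345, Distill 5/28≈0.179.
All 4 GPU-h of Probe fit (value 56) → 39 remain.
Take all of Eval (17 GPU-h, value 54) → 22 GPU-h left.
Take all of FtBase (22 GPU-h, value 52) → 0 GPU-h left.
Total value = 162.

162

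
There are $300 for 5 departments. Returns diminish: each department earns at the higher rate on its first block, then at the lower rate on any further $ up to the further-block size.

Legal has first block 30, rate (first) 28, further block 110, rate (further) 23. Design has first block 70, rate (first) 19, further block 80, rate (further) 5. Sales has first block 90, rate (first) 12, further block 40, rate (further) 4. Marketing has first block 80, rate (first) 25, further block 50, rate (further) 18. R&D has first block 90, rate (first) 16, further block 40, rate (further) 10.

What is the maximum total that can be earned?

Treat each block as its own option and order by rate: Legal/T1 28 > Marketing/T1 25 > Legal/T2 23 > Design/T1 19 > Marketing/T2 18 > R&D/T1 16 > Sales/T1 12 > R&D/T2 10 > Design/T2 5 > Sales/T2 4.
Fill Legal T1 block (30 at 28) — 270 left.
Marketing/T1 (25): +80 — 190 left.
Legal/T2 (23): +110 — 80 left.
Design T1 at 19: fill all 70 — 10 left.
10 remain; put them into Marketing T2 at 18.
Total = 28×30 + 25×80 + 23×110 + 19×70 + 18×10 = 6880.

6880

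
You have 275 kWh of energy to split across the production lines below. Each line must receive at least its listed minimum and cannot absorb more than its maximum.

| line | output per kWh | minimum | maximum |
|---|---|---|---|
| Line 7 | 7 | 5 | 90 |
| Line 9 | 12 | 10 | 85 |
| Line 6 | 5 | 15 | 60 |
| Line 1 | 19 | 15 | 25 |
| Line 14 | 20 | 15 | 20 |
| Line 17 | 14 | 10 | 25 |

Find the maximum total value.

3025

Meeting every minimum uses 5+10+15+15+15+10 = 70 kWh, leaving 205.
Highest output per kWh first: Line 14 20 > Line 1 19 > Line 17 14 > Line 9 12 > Line 7 7 > Line 6 5.
Give Line 14 5 more to hit its cap of 20 → 200 left.
Give Line 1 10 more to hit its cap of 25 → 190 left.
Line 17 takes 15 more to reach its cap of 25 → 175 left.
Line 9: +75 to 85 (cap) → 100 left.
Line 7 takes 85 more to reach its cap of 90 → 15 left.
Only 15 left; Line 6 takes them to reach 30.
Total = 7×90 + 12×85 + 5×30 + 19×25 + 20×20 + 14×25 = 3025.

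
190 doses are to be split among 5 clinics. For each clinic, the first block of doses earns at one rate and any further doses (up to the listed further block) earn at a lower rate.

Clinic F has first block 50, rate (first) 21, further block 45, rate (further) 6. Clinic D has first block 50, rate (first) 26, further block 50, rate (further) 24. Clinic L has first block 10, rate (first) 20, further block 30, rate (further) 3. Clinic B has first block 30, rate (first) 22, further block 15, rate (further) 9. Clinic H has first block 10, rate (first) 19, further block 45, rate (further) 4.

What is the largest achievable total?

Rank every tier by rate: Clinic D/first 26 > Clinic D/second 24 > Clinic B/first 22 > Clinic F/first 21 > Clinic L/first 20 > Clinic H/first 19 > Clinic B/second 9 > Clinic F/second 6 > Clinic H/second 4 > Clinic L/second 3.
Fill Clinic D first block (50 at 26) ; 140 left.
Clinic D/second (24): +50 ; 90 left.
Clinic B/first (22): +30 ; 60 left.
Fill Clinic F first block (50 at 21) ; 10 left.
Fill Clinic L first block (10 at 20) ; 0 left.
Total = 26×50 + 24×50 + 22×30 + 21×50 + 20×10 = 4410.

4410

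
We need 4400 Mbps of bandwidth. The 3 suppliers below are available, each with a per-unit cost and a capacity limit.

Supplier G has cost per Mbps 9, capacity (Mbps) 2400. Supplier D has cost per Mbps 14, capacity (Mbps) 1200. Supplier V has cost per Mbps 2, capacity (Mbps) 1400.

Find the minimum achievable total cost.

32800

Use suppliers in increasing cost order.
Take 1400 from Supplier V at 2 → need 3000 more.
Take 2400 from Supplier G at 9 → need 600 more.
Supplier D (14): take the remaining 600 → done.
Cost = 1400×2 + 2400×9 + 600×14 = 32800.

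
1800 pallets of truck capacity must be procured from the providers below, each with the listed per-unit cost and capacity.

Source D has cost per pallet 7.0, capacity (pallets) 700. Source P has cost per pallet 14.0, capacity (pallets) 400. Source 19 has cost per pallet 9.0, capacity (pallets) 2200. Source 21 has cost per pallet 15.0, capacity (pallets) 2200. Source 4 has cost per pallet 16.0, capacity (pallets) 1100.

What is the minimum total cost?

Cheapest first:
Source D (7.0): use full 700 → 1100 pallets to go.
Source 19 at 9.0: take 1100 of its 2200 → requirement met.
Source P, Source 21, Source 4: unused.
Cost = 700×7.0 + 1100×9.0 = 14800.

14800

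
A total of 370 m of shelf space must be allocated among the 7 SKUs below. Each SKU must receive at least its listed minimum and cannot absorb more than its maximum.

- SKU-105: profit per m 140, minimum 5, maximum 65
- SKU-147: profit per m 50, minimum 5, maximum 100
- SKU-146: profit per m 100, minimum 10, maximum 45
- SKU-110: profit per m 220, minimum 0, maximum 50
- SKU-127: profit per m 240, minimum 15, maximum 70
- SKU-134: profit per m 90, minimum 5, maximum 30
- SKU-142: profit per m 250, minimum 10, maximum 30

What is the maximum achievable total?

55600

Meeting every minimum uses 5+5+10+0+15+5+10 = 50 m, leaving 320.
Rank by profit per m: SKU-142 250 > SKU-127 240 > SKU-110 220 > SKU-105 140 > SKU-146 100 > SKU-134 90 > SKU-147 50.
Give SKU-142 20 more to hit its cap of 30 → 300 left.
SKU-127: +55 to 70 (cap) → 245 left.
SKU-110: +50 to 50 (cap) → 195 left.
SKU-105 takes 60 more to reach its cap of 65 → 135 left.
SKU-146: +35 to 45 (cap) → 100 left.
Give SKU-134 25 more to hit its cap of 30 → 75 left.
SKU-147: +75 (room for 95) → 80. Pool exhausted.
Total = 140×65 + 50×80 + 100×45 + 220×50 + 240×70 + 90×30 + 250×30 = 55600.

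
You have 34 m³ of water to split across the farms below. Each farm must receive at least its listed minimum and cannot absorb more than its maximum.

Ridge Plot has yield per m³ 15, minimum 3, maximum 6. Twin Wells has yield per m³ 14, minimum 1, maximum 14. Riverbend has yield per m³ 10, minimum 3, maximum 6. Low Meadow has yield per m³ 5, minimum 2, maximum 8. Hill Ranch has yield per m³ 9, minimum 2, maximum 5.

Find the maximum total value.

Meeting every minimum uses 3+1+3+2+2 = 11 m³, leaving 23.
Order the farms by yield per m³: Ridge Plot 15 > Twin Wells 14 > Riverbend 10 > Hill Ranch 9 > Low Meadow 5.
Ridge Plot: +3 to 6 (cap) — 20 left.
Twin Wells: +13 to 14 (cap) — 7 left.
Riverbend: +3 to 6 (cap) — 4 left.
Hill Ranch: +3 to 5 (cap) — 1 left.
Low Meadow has room for 6 more but only 1 remain, so it gets 3.
Total = 15×6 + 14×14 + 10×6 + 5×3 + 9×5 = 406.

406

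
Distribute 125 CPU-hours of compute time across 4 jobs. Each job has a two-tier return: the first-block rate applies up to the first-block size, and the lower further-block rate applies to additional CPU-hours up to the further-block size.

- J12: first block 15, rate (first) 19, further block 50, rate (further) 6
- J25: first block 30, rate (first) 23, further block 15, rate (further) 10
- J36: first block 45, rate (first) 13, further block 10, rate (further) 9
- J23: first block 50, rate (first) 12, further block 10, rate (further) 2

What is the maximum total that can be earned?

1980

Treat each block as its own option and order by rate: J25/tier1 23 > J12/tier1 19 > J36/tier1 13 > J23/tier1 12 > J25/tier2 10 > J36/tier2 9 > J12/tier2 6 > J23/tier2 2.
J25/tier1 (23): +30 ; 95 left.
Fill J12 tier1 block (15 at 19) ; 80 left.
J36/tier1 (13): +45 ; 35 left.
J23/tier1: +35 of 50 at 12; pool empty.
Total = 23×30 + 19×15 + 13×45 + 12×35 = 1980.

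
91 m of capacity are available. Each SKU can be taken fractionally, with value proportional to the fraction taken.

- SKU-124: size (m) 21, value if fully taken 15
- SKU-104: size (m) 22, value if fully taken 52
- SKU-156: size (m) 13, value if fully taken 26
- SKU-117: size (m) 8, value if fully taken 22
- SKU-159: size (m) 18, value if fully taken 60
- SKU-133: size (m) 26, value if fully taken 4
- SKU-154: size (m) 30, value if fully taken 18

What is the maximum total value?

180.4

Best value per unit of size first: SKU-159 60/18≈3.33, SKU-117 22/8≈2.75, SKU-104 52/22≈2.36, SKU-156 26/13≈2, SKU-124 15/21≈0.714, SKU-154 18/30≈0.6, SKU-133 4/26≈0.154.
Take all of SKU-159 (18 m, value 60) — 73 m left.
SKU-117: take in full, 8 m for value 22 — 65 left.
Take all of SKU-104 (22 m, value 52) — 43 m left.
SKU-156: take in full, 13 m for value 26 — 30 left.
All 21 m of SKU-124 fit (value 15) — 9 remain.
Only 9 m remain; take 9/30 of SKU-154 for value 18×9/30 = 5.4.
Total value = 180.4.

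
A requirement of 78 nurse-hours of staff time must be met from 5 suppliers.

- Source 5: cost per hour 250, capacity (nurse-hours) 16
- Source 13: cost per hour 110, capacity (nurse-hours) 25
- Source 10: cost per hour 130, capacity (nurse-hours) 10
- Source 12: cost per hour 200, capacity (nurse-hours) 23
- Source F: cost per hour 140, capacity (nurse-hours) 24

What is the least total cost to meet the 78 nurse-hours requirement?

Cheapest first:
Source 13 at 110: take all 25 nurse-hours → 53 still needed.
Source 10 at 130: take all 10 nurse-hours → 43 still needed.
Source F (140): use full 24 → 19 nurse-hours to go.
Source 12 (200): take the remaining 19 → done.
Source 5: unused.
Cost = 25×110 + 10×130 + 24×140 + 19×200 = 11210.

11210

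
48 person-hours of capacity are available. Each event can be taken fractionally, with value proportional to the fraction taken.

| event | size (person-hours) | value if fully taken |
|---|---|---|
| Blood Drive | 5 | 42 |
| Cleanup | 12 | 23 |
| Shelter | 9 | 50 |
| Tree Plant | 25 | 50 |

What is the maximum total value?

Rank by value-to-size ratio: Blood Drive 42/5≈8.4, Shelter 50/9≈5.56, Tree Plant 50/25≈2, Cleanup 23/12≈1.92.
All 5 person-hours of Blood Drive fit (value 42) — 43 remain.
Take all of Shelter (9 person-hours, value 50) — 34 person-hours left.
All 25 person-hours of Tree Plant fit (value 50) — 9 remain.
Only 9 person-hours remain; take 9/12 of Cleanup for value 23×9/12 = 17.25.
Total value = 159.25.

159.25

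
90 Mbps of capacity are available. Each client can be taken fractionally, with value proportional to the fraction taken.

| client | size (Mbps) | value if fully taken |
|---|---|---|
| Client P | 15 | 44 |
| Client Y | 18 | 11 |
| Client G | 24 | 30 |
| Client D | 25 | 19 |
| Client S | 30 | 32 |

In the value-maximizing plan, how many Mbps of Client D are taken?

Rank by value-to-size ratio: Client P 44/15≈2.93, Client G 30/24≈1.25, Client S 32/30≈1.07, Client D 19/25≈0.76, Client Y 11/18≈0.611.
Take all of Client P (15 Mbps, value 44) ; 75 Mbps left.
Client G: take in full, 24 Mbps for value 30 ; 51 left.
Client S: take in full, 30 Mbps for value 32 ; 21 left.
Only 21 Mbps remain; take 21/25 of Client D for value 19×21/25 = 15.96.

21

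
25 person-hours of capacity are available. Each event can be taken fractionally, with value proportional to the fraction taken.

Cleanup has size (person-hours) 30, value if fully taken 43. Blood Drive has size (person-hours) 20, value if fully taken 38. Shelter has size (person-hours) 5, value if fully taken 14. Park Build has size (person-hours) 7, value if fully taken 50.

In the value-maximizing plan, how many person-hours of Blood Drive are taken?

Best value per unit of size first: Park Build 50/7≈7.14, Shelter 14/5≈2.8, Blood Drive 38/20≈1.9, Cleanup 43/30≈1.43.
Take all of Park Build (7 person-hours, value 50) → 18 person-hours left.
Shelter: take in full, 5 person-hours for value 14 → 13 left.
Only 13 person-hours remain; take 13/20 of Blood Drive for value 38×13/20 = 24.7.

13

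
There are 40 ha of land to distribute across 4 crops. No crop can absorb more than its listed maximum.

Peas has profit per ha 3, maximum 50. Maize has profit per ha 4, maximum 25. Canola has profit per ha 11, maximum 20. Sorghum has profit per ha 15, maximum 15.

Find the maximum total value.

465

Highest profit per ha first: Sorghum 15 > Canola 11 > Maize 4 > Peas 3.
Sorghum: +15 to 15 (cap) → 25 left.
Canola takes 20 to reach its cap of 20 → 5 left.
Maize: +5 (room for 25) → 5. Pool exhausted.
Total = 4×5 + 11×20 + 15×15 = 465.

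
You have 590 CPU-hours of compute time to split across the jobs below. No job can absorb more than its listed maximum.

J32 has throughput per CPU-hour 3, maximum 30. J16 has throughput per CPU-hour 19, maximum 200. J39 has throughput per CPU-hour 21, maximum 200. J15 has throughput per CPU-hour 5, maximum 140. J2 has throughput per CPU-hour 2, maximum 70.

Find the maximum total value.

8830

Highest throughput per CPU-hour first: J39 21 > J16 19 > J15 5 > J32 3 > J2 2.
J39: +200 to 200 (cap) ; 390 left.
Give J16 200 to hit its cap of 200 ; 190 left.
Give J15 140 to hit its cap of 140 ; 50 left.
Give J32 30 to hit its cap of 30 ; 20 left.
J2 has room for 70 but only 20 remain, so it gets 20.
Total = 3×30 + 19×200 + 21×200 + 5×140 + 2×20 = 8830.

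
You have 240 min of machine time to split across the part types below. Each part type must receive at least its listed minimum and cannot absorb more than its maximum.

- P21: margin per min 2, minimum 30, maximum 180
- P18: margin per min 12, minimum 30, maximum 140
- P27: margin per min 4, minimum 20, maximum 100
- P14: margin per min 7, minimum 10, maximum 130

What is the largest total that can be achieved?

2170

Meeting every minimum uses 30+30+20+10 = 90 min, leaving 150.
Rank by margin per min: P18 12 > P14 7 > P27 4 > P21 2.
Give P18 110 more to hit its cap of 140 — 40 left.
Only 40 left; P14 takes them to reach 50.
Total = 2×30 + 12×140 + 4×20 + 7×50 = 2170.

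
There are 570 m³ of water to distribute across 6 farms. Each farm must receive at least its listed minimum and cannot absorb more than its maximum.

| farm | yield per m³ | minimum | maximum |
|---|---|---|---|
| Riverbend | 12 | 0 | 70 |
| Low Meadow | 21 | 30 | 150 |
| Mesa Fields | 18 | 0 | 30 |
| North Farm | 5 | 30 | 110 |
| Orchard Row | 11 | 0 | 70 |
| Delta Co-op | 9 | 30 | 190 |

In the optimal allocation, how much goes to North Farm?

Meeting every minimum uses 0+30+0+30+0+30 = 90 m³, leaving 480.
Highest yield per m³ first: Low Meadow 21 > Mesa Fields 18 > Riverbend 12 > Orchard Row 11 > Delta Co-op 9 > North Farm 5.
Low Meadow: +120 to 150 (cap) → 360 left.
Mesa Fields: +30 to 30 (cap) → 330 left.
Give Riverbend 70 more to hit its cap of 70 → 260 left.
Orchard Row: +70 to 70 (cap) → 190 left.
Delta Co-op takes 160 more to reach its cap of 190 → 30 left.
North Farm has room for 80 more but only 30 remain, so it gets 60.

60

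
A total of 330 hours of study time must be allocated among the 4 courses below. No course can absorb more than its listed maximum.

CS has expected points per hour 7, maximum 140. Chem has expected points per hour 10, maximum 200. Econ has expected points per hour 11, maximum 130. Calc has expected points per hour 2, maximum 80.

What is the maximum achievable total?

3430

Rank by expected points per hour: Econ 11 > Chem 10 > CS 7 > Calc 2.
Give Econ 130 to hit its cap of 130 — 200 left.
Chem: +200 to 200 (cap) — 0 left.
Total = 10×200 + 11×130 = 3430.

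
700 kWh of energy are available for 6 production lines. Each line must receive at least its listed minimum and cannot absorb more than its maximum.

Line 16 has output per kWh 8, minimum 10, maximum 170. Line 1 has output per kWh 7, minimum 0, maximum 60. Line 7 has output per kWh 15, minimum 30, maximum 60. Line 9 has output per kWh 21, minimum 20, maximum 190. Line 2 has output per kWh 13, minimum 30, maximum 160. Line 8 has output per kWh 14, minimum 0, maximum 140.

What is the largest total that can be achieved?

Meeting every minimum uses 10+0+30+20+30+0 = 90 kWh, leaving 610.
Rank by output per kWh: Line 9 21 > Line 7 15 > Line 8 14 > Line 2 13 > Line 16 8 > Line 1 7.
Give Line 9 170 more to hit its cap of 190 → 440 left.
Line 7 takes 30 more to reach its cap of 60 → 410 left.
Give Line 8 140 more to hit its cap of 140 → 270 left.
Line 2: +130 to 160 (cap) → 140 left.
Line 16: +140 (room for 160) → 150. Pool exhausted.
Total = 8×150 + 15×60 + 21×190 + 13×160 + 14×140 = 10130.

10130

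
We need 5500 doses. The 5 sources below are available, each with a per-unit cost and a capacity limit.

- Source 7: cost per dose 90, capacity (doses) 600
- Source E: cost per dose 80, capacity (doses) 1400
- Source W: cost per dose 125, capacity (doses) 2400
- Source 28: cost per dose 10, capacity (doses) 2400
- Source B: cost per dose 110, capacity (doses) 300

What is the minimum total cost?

323000

Fill from the cheapest source first.
Source 28 at 10: take all 2400 doses → 3100 still needed.
Take 1400 from Source E at 80 → need 1700 more.
Source 7 at 90: take all 600 doses → 1100 still needed.
Source B (110): use full 300 → 800 doses to go.
Take 800 from Source W at 125 to finish.
Cost = 2400×10 + 1400×80 + 600×90 + 300×110 + 800×125 = 323000.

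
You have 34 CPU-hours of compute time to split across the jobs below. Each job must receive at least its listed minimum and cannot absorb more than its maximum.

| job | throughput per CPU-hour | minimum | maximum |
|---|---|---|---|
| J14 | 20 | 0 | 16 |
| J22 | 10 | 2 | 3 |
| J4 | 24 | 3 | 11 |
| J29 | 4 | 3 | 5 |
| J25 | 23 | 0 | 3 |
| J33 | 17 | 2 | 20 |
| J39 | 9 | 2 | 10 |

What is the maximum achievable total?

637

Meeting every minimum uses 0+2+3+3+0+2+2 = 12 CPU-hours, leaving 22.
Highest throughput per CPU-hour first: J4 24 > J25 23 > J14 20 > J33 17 > J22 10 > J39 9 > J29 4.
J4 takes 8 more to reach its cap of 11 → 14 left.
J25 takes 3 more to reach its cap of 3 → 11 left.
Only 11 left; J14 takes them to reach 11.
Total = 20×11 + 10×2 + 24×11 + 4×3 + 23×3 + 17×2 + 9×2 = 637.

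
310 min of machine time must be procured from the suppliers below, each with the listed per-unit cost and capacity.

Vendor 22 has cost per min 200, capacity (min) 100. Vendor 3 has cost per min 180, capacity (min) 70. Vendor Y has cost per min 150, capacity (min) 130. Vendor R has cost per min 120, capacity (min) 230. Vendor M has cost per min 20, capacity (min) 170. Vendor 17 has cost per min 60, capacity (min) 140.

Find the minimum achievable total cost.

11800

Fill from the cheapest supplier first.
Vendor M (20): use full 170 — 140 min to go.
Take 140 from Vendor 17 at 60 — need 0 more.
Vendor R, Vendor Y, Vendor 3, Vendor 22: unused.
Cost = 170×20 + 140×60 = 11800.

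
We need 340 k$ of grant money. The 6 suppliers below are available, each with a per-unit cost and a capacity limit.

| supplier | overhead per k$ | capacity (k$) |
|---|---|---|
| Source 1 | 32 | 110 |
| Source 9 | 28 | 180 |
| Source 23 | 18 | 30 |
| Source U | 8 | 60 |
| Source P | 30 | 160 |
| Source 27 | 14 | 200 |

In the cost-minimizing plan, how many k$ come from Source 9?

Fill from the cheapest supplier first.
Source U (8): use full 60 ; 280 k$ to go.
Source 27 (14): use full 200 ; 80 k$ to go.
Source 23 (18): use full 30 ; 50 k$ to go.
Take 50 from Source 9 at 28 to finish.
Source P, Source 1: unused.

50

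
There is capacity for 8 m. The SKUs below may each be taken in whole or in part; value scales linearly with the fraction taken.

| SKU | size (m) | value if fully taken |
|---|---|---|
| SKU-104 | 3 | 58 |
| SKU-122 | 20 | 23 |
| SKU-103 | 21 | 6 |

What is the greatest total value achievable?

Sort by value density: SKU-104 58/3≈19.3, SKU-122 23/20≈1.15, SKU-103 6/21≈0.286.
All 3 m of SKU-104 fit (value 58) — 5 remain.
Only 5 m remain; take 5/20 of SKU-122 for value 23×5/20 = 5.75.
Total value = 63.75.

63.75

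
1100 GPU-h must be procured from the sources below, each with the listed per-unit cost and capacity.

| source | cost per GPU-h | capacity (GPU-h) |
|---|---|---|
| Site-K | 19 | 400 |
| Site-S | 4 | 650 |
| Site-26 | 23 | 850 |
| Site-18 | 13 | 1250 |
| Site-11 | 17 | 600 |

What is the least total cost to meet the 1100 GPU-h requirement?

Use sources in increasing cost order.
Site-S (4): use full 650 — 450 GPU-h to go.
Take 450 from Site-18 at 13 to finish.
Site-11, Site-K, Site-26: unused.
Cost = 650×4 + 450×13 = 8450.

8450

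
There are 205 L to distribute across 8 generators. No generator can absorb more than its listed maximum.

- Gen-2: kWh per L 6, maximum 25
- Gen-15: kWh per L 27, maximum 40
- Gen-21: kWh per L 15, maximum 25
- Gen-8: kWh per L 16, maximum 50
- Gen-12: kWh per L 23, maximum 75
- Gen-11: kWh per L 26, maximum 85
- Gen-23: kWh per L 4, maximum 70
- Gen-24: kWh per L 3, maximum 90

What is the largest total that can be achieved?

5095

Rank by kWh per L: Gen-15 27 > Gen-11 26 > Gen-12 23 > Gen-8 16 > Gen-21 15 > Gen-2 6 > Gen-23 4 > Gen-24 3.
Gen-15: +40 to 40 (cap) ; 165 left.
Give Gen-11 85 to hit its cap of 85 ; 80 left.
Give Gen-12 75 to hit its cap of 75 ; 5 left.
Gen-8 has room for 50 but only 5 remain, so it gets 5.
Total = 27×40 + 16×5 + 23×75 + 26×85 = 5095.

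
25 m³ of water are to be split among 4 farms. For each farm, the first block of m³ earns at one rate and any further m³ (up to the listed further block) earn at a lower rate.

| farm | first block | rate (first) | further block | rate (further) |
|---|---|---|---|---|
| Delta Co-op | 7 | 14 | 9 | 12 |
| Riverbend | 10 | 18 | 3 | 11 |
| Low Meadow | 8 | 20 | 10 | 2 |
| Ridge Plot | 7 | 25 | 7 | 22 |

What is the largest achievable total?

543

Rank every tier by rate: Ridge Plot/tier1 25 > Ridge Plot/tier2 22 > Low Meadow/tier1 20 > Riverbend/tier1 18 > Delta Co-op/tier1 14 > Delta Co-op/tier2 12 > Riverbend/tier2 11 > Low Meadow/tier2 2.
Fill Ridge Plot tier1 block (7 at 25) → 18 left.
Ridge Plot tier2 at 22: fill all 7 → 11 left.
Low Meadow/tier1 (20): +8 → 3 left.
Riverbend/tier1: +3 of 10 at 18; pool empty.
Total = 25×7 + 22×7 + 20×8 + 18×3 = 543.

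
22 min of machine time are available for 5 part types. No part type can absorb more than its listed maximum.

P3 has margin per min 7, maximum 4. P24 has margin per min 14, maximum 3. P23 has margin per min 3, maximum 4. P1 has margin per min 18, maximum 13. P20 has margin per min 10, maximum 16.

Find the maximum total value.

336

Order the part types by margin per min: P1 18 > P24 14 > P20 10 > P3 7 > P23 3.
P1 takes 13 to reach its cap of 13 → 9 left.
P24 takes 3 to reach its cap of 3 → 6 left.
Only 6 left; P20 takes them to reach 6.
Total = 14×3 + 18×13 + 10×6 = 336.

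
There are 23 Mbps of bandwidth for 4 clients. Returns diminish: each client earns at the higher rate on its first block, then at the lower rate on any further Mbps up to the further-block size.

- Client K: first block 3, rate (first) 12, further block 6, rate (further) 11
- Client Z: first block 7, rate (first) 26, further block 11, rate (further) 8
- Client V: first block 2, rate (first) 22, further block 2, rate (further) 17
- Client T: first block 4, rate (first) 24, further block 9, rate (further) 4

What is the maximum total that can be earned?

Rank every tier by rate: Client Z/T1 26 > Client T/T1 24 > Client V/T1 22 > Client V/T2 17 > Client K/T1 12 > Client K/T2 11 > Client Z/T2 8 > Client T/T2 4.
Fill Client Z T1 block (7 at 26) → 16 left.
Client T/T1 (24): +4 → 12 left.
Client V/T1 (22): +2 → 10 left.
Fill Client V T2 block (2 at 17) → 8 left.
Client K T1 at 12: fill all 3 → 5 left.
5 remain; put them into Client K T2 at 11.
Total = 26×7 + 24×4 + 22×2 + 17×2 + 12×3 + 11×5 = 447.

447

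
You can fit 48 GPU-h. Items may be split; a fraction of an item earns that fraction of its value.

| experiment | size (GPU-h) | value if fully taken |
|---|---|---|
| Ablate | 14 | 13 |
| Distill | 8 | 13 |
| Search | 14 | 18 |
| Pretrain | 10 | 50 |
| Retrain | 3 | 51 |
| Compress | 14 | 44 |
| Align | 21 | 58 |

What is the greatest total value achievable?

Rank by value-to-size ratio: Retrain 51/3≈17, Pretrain 50/10≈5, Compress 44/14≈3.14, Align 58/21≈2.76, Distill 13/8≈1.62, Search 18/14≈1.29, Ablate 13/14≈0.929.
All 3 GPU-h of Retrain fit (value 51) ; 45 remain.
All 10 GPU-h of Pretrain fit (value 50) ; 35 remain.
Compress: take in full, 14 GPU-h for value 44 ; 21 left.
All 21 GPU-h of Align fit (value 58) ; 0 remain.
Total value = 203.

203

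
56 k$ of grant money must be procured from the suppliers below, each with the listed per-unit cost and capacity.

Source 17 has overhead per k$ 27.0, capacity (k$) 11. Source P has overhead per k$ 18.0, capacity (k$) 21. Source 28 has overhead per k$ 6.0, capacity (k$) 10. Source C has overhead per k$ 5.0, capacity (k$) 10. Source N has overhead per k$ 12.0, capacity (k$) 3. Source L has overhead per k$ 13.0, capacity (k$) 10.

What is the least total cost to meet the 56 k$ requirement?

Use suppliers in increasing cost order.
Source C (5.0): use full 10 — 46 k$ to go.
Source 28 at 6.0: take all 10 k$ — 36 still needed.
Source N at 12.0: take all 3 k$ — 33 still needed.
Source L at 13.0: take all 10 k$ — 23 still needed.
Take 21 from Source P at 18.0 — need 2 more.
Source 17 (27.0): take the remaining 2 — done.
Cost = 10×5.0 + 10×6.0 + 3×12.0 + 10×13.0 + 21×18.0 + 2×27.0 = 708.

708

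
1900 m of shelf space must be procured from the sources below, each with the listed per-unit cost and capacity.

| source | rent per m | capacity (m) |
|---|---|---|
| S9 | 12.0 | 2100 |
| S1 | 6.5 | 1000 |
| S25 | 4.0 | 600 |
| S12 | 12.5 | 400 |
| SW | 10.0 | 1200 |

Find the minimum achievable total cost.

Cheapest first:
S25 (4.0): use full 600 ; 1300 m to go.
S1 at 6.5: take all 1000 m ; 300 still needed.
SW (10.0): take the remaining 300 ; done.
S9, S12: unused.
Cost = 600×4.0 + 1000×6.5 + 300×10.0 = 11900.

11900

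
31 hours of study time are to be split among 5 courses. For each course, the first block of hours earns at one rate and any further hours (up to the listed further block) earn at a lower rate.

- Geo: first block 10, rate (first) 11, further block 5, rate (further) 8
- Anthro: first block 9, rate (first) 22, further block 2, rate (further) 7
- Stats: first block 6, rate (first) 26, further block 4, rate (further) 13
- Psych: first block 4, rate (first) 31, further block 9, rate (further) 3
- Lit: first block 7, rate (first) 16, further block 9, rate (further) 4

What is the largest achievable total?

Rank every tier by rate: Psych/tier1 31 > Stats/tier1 26 > Anthro/tier1 22 > Lit/tier1 16 > Stats/tier2 13 > Geo/tier1 11 > Geo/tier2 8 > Anthro/tier2 7 > Lit/tier2 4 > Psych/tier2 3.
Psych tier1 at 31: fill all 4 → 27 left.
Stats tier1 at 26: fill all 6 → 21 left.
Fill Anthro tier1 block (9 at 22) → 12 left.
Lit/tier1 (16): +7 → 5 left.
Stats tier2 at 13: fill all 4 → 1 left.
Geo tier1 at 11: only 1 left, fill 1.
Total = 31×4 + 26×6 + 22×9 + 16×7 + 13×4 + 11×1 = 653.

653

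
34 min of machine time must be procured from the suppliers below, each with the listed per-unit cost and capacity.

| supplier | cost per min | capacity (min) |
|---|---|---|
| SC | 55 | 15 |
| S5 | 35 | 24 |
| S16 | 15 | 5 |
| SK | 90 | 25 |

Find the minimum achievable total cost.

1190

Cheapest first:
Take 5 from S16 at 15 — need 29 more.
Take 24 from S5 at 35 — need 5 more.
SC (55): take the remaining 5 — done.
SK: unused.
Cost = 5×15 + 24×35 + 5×55 = 1190.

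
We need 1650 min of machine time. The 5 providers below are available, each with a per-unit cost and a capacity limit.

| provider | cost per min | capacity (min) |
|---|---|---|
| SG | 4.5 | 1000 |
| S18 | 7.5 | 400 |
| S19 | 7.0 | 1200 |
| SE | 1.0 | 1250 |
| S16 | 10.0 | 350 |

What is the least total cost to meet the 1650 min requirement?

Cheapest first:
SE (1.0): use full 1250 ; 400 min to go.
SG at 4.5: take 400 of its 1000 ; requirement met.
S19, S18, S16: unused.
Cost = 1250×1.0 + 400×4.5 = 3050.

3050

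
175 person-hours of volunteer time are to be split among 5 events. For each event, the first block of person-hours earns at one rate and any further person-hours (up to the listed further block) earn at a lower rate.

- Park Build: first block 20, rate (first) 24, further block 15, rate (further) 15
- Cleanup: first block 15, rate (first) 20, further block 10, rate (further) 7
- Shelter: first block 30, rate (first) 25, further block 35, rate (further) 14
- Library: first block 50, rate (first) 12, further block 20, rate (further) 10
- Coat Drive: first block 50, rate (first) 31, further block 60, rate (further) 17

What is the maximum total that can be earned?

4100

Rank every tier by rate: Coat Drive/T1 31 > Shelter/T1 25 > Park Build/T1 24 > Cleanup/T1 20 > Coat Drive/T2 17 > Park Build/T2 15 > Shelter/T2 14 > Library/T1 12 > Library/T2 10 > Cleanup/T2 7.
Coat Drive T1 at 31: fill all 50 — 125 left.
Shelter T1 at 25: fill all 30 — 95 left.
Park Build T1 at 24: fill all 20 — 75 left.
Cleanup T1 at 20: fill all 15 — 60 left.
Coat Drive T2 at 17: fill all 60 — 0 left.
Total = 31×50 + 25×30 + 24×20 + 20×15 + 17×60 = 4100.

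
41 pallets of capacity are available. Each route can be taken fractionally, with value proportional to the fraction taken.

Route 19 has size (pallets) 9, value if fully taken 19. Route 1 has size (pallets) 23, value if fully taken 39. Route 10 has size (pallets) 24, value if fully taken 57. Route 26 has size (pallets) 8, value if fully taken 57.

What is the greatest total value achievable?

Sort by value density: Route 26 57/8≈7.12, Route 10 57/24≈2.38, Route 19 19/9≈2.11, Route 1 39/23≈1.7.
All 8 pallets of Route 26 fit (value 57) → 33 remain.
Route 10: take in full, 24 pallets for value 57 → 9 left.
All 9 pallets of Route 19 fit (value 19) → 0 remain.
Total value = 133.

133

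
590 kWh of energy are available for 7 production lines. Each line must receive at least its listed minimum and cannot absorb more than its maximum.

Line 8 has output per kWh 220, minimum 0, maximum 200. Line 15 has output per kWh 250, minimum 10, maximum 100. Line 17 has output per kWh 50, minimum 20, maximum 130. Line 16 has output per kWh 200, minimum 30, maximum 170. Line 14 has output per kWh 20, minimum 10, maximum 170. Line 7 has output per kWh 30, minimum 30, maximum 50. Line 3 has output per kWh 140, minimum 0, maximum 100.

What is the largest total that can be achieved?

Meeting every minimum uses 0+10+20+30+10+30+0 = 100 kWh, leaving 490.
Highest output per kWh first: Line 15 250 > Line 8 220 > Line 16 200 > Line 3 140 > Line 17 50 > Line 7 30 > Line 14 20.
Line 15 takes 90 more to reach its cap of 100 → 400 left.
Line 8 takes 200 more to reach its cap of 200 → 200 left.
Line 16 takes 140 more to reach its cap of 170 → 60 left.
Line 3 has room for 100 more but only 60 remain, so it gets 60.
Total = 220×200 + 250×100 + 50×20 + 200×170 + 20×10 + 30×30 + 140×60 = 113500.

113500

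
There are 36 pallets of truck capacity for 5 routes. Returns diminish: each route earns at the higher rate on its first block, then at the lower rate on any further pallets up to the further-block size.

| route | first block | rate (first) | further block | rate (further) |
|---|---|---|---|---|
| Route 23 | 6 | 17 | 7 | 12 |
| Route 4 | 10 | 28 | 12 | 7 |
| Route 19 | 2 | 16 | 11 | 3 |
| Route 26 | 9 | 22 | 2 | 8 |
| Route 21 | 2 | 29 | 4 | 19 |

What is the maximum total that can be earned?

Treat each block as its own option and order by rate: Route 21/T1 29 > Route 4/T1 28 > Route 26/T1 22 > Route 21/T2 19 > Route 23/T1 17 > Route 19/T1 16 > Route 23/T2 12 > Route 26/T2 8 > Route 4/T2 7 > Route 19/T2 3.
Route 21 T1 at 29: fill all 2 — 34 left.
Fill Route 4 T1 block (10 at 28) — 24 left.
Route 26/T1 (22): +9 — 15 left.
Route 21/T2 (19): +4 — 11 left.
Route 23/T1 (17): +6 — 5 left.
Fill Route 19 T1 block (2 at 16) — 3 left.
3 remain; put them into Route 23 T2 at 12.
Total = 29×2 + 28×10 + 22×9 + 19×4 + 17×6 + 16×2 + 12×3 = 782.

782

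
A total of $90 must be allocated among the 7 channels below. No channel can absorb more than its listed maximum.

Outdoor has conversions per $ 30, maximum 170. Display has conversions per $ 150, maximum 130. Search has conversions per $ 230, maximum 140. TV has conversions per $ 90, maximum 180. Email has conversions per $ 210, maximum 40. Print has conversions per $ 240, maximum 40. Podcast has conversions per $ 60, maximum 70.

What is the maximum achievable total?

21100

Rank by conversions per $: Print 240 > Search 230 > Email 210 > Display 150 > TV 90 > Podcast 60 > Outdoor 30.
Print takes 40 to reach its cap of 40 ; 50 left.
Search has room for 140 but only 50 remain, so it gets 50.
Total = 230×50 + 240×40 = 21100.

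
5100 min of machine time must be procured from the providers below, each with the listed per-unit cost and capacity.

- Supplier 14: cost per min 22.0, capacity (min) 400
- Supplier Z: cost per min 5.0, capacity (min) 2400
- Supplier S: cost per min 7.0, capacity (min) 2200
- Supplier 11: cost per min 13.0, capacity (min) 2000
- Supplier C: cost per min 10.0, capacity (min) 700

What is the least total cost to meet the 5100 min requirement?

32400

Fill from the cheapest provider first.
Supplier Z (5.0): use full 2400 — 2700 min to go.
Take 2200 from Supplier S at 7.0 — need 500 more.
Supplier C (10.0): take the remaining 500 — done.
Supplier 11, Supplier 14: unused.
Cost = 2400×5.0 + 2200×7.0 + 500×10.0 = 32400.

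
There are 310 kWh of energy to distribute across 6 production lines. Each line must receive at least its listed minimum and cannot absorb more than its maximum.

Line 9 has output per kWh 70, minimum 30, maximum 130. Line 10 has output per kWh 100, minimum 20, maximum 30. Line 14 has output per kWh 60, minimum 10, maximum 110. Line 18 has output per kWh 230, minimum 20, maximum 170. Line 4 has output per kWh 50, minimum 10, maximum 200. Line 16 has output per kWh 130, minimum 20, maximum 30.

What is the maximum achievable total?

Meeting every minimum uses 30+20+10+20+10+20 = 110 kWh, leaving 200.
Order the production lines by output per kWh: Line 18 230 > Line 16 130 > Line 10 100 > Line 9 70 > Line 14 60 > Line 4 50.
Line 18 takes 150 more to reach its cap of 170 ; 50 left.
Line 16: +10 to 30 (cap) ; 40 left.
Line 10 takes 10 more to reach its cap of 30 ; 30 left.
Only 30 left; Line 9 takes them to reach 60.
Total = 70×60 + 100×30 + 60×10 + 230×170 + 50×10 + 130×30 = 51300.

51300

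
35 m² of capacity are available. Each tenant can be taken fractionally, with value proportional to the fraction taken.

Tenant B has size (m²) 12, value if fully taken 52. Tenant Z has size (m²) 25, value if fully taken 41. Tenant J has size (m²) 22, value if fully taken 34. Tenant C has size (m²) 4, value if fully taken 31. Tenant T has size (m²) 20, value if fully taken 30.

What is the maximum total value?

114.16

Best value per unit of size first: Tenant C 31/4≈7.75, Tenant B 52/12≈4.33, Tenant Z 41/25≈1.64, Tenant J 34/22≈1.55, Tenant T 30/20≈1.5.
Take all of Tenant C (4 m², value 31) — 31 m² left.
All 12 m² of Tenant B fit (value 52) — 19 remain.
19 m² left: a 19/25 share of Tenant Z gives 41×19/25 = 31.16.
Total value = 114.16.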